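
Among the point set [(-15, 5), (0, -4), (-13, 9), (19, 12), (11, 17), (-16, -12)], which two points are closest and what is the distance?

Computing all pairwise distances among 6 points:

d((-15, 5), (0, -4)) = 17.4929
d((-15, 5), (-13, 9)) = 4.4721 <-- minimum
d((-15, 5), (19, 12)) = 34.7131
d((-15, 5), (11, 17)) = 28.6356
d((-15, 5), (-16, -12)) = 17.0294
d((0, -4), (-13, 9)) = 18.3848
d((0, -4), (19, 12)) = 24.8395
d((0, -4), (11, 17)) = 23.7065
d((0, -4), (-16, -12)) = 17.8885
d((-13, 9), (19, 12)) = 32.1403
d((-13, 9), (11, 17)) = 25.2982
d((-13, 9), (-16, -12)) = 21.2132
d((19, 12), (11, 17)) = 9.434
d((19, 12), (-16, -12)) = 42.4382
d((11, 17), (-16, -12)) = 39.6232

Closest pair: (-15, 5) and (-13, 9) with distance 4.4721

The closest pair is (-15, 5) and (-13, 9) with Euclidean distance 4.4721. For 6 points, brute-force pairwise comparison is shown above. For large n, the divide-and-conquer algorithm (sort by x, recurse on halves, check the dividing strip) achieves O(n log n).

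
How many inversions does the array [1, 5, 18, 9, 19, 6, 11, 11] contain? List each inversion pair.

Finding inversions in [1, 5, 18, 9, 19, 6, 11, 11]:

(2, 3): arr[2]=18 > arr[3]=9
(2, 5): arr[2]=18 > arr[5]=6
(2, 6): arr[2]=18 > arr[6]=11
(2, 7): arr[2]=18 > arr[7]=11
(3, 5): arr[3]=9 > arr[5]=6
(4, 5): arr[4]=19 > arr[5]=6
(4, 6): arr[4]=19 > arr[6]=11
(4, 7): arr[4]=19 > arr[7]=11

Total inversions: 8

The array has 8 inversion(s): (2,3), (2,5), (2,6), (2,7), (3,5), (4,5), (4,6), (4,7). Each pair (i,j) satisfies i < j and arr[i] > arr[j].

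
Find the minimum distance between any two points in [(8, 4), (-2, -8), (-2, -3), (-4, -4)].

Computing all pairwise distances among 4 points:

d((8, 4), (-2, -8)) = 15.6205
d((8, 4), (-2, -3)) = 12.2066
d((8, 4), (-4, -4)) = 14.4222
d((-2, -8), (-2, -3)) = 5.0
d((-2, -8), (-4, -4)) = 4.4721
d((-2, -3), (-4, -4)) = 2.2361 <-- minimum

Closest pair: (-2, -3) and (-4, -4) with distance 2.2361

The closest pair is (-2, -3) and (-4, -4) with Euclidean distance 2.2361. For 4 points, brute-force pairwise comparison is shown above. For large n, the divide-and-conquer algorithm (sort by x, recurse on halves, check the dividing strip) achieves O(n log n).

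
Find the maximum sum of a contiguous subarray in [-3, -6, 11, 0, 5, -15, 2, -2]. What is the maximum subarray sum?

Using Kadane's algorithm on [-3, -6, 11, 0, 5, -15, 2, -2]:

Scanning through the array:
Position 1 (value -6): max_ending_here = -6, max_so_far = -3
Position 2 (value 11): max_ending_here = 11, max_so_far = 11
Position 3 (value 0): max_ending_here = 11, max_so_far = 11
Position 4 (value 5): max_ending_here = 16, max_so_far = 16
Position 5 (value -15): max_ending_here = 1, max_so_far = 16
Position 6 (value 2): max_ending_here = 3, max_so_far = 16
Position 7 (value -2): max_ending_here = 1, max_so_far = 16

Maximum subarray: [11, 0, 5]
Maximum sum: 16

The maximum subarray is [11, 0, 5] with sum 16. This subarray runs from index 2 to index 4.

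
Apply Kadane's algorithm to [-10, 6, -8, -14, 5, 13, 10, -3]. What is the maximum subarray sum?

Using Kadane's algorithm on [-10, 6, -8, -14, 5, 13, 10, -3]:

Scanning through the array:
Position 1 (value 6): max_ending_here = 6, max_so_far = 6
Position 2 (value -8): max_ending_here = -2, max_so_far = 6
Position 3 (value -14): max_ending_here = -14, max_so_far = 6
Position 4 (value 5): max_ending_here = 5, max_so_far = 6
Position 5 (value 13): max_ending_here = 18, max_so_far = 18
Position 6 (value 10): max_ending_here = 28, max_so_far = 28
Position 7 (value -3): max_ending_here = 25, max_so_far = 28

Maximum subarray: [5, 13, 10]
Maximum sum: 28

The maximum subarray is [5, 13, 10] with sum 28. This subarray runs from index 4 to index 6.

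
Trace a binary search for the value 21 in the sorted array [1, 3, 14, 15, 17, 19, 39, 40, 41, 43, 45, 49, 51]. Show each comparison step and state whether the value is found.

Binary search for 21 in [1, 3, 14, 15, 17, 19, 39, 40, 41, 43, 45, 49, 51]:

lo=0, hi=12, mid=6, arr[mid]=39 -> 39 > 21, search left half
lo=0, hi=5, mid=2, arr[mid]=14 -> 14 < 21, search right half
lo=3, hi=5, mid=4, arr[mid]=17 -> 17 < 21, search right half
lo=5, hi=5, mid=5, arr[mid]=19 -> 19 < 21, search right half
lo=6 > hi=5, target 21 not found

Binary search determines that 21 is not in the array after 4 comparisons. The search space was exhausted without finding the target.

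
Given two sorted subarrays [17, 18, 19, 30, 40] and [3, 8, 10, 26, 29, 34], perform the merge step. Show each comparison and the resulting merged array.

Merging process:

Compare 17 vs 3: take 3 from right. Merged: [3]
Compare 17 vs 8: take 8 from right. Merged: [3, 8]
Compare 17 vs 10: take 10 from right. Merged: [3, 8, 10]
Compare 17 vs 26: take 17 from left. Merged: [3, 8, 10, 17]
Compare 18 vs 26: take 18 from left. Merged: [3, 8, 10, 17, 18]
Compare 19 vs 26: take 19 from left. Merged: [3, 8, 10, 17, 18, 19]
Compare 30 vs 26: take 26 from right. Merged: [3, 8, 10, 17, 18, 19, 26]
Compare 30 vs 29: take 29 from right. Merged: [3, 8, 10, 17, 18, 19, 26, 29]
Compare 30 vs 34: take 30 from left. Merged: [3, 8, 10, 17, 18, 19, 26, 29, 30]
Compare 40 vs 34: take 34 from right. Merged: [3, 8, 10, 17, 18, 19, 26, 29, 30, 34]
Append remaining from left: [40]. Merged: [3, 8, 10, 17, 18, 19, 26, 29, 30, 34, 40]

Final merged array: [3, 8, 10, 17, 18, 19, 26, 29, 30, 34, 40]
Total comparisons: 10

The merged array is [3, 8, 10, 17, 18, 19, 26, 29, 30, 34, 40], requiring 10 comparisons. The merge step runs in O(n) time where n is the total number of elements.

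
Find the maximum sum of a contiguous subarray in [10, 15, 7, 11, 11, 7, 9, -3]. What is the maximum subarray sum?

Using Kadane's algorithm on [10, 15, 7, 11, 11, 7, 9, -3]:

Scanning through the array:
Position 1 (value 15): max_ending_here = 25, max_so_far = 25
Position 2 (value 7): max_ending_here = 32, max_so_far = 32
Position 3 (value 11): max_ending_here = 43, max_so_far = 43
Position 4 (value 11): max_ending_here = 54, max_so_far = 54
Position 5 (value 7): max_ending_here = 61, max_so_far = 61
Position 6 (value 9): max_ending_here = 70, max_so_far = 70
Position 7 (value -3): max_ending_here = 67, max_so_far = 70

Maximum subarray: [10, 15, 7, 11, 11, 7, 9]
Maximum sum: 70

The maximum subarray is [10, 15, 7, 11, 11, 7, 9] with sum 70. This subarray runs from index 0 to index 6.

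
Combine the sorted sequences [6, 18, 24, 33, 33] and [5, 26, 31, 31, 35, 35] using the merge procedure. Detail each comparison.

Merging process:

Compare 6 vs 5: take 5 from right. Merged: [5]
Compare 6 vs 26: take 6 from left. Merged: [5, 6]
Compare 18 vs 26: take 18 from left. Merged: [5, 6, 18]
Compare 24 vs 26: take 24 from left. Merged: [5, 6, 18, 24]
Compare 33 vs 26: take 26 from right. Merged: [5, 6, 18, 24, 26]
Compare 33 vs 31: take 31 from right. Merged: [5, 6, 18, 24, 26, 31]
Compare 33 vs 31: take 31 from right. Merged: [5, 6, 18, 24, 26, 31, 31]
Compare 33 vs 35: take 33 from left. Merged: [5, 6, 18, 24, 26, 31, 31, 33]
Compare 33 vs 35: take 33 from left. Merged: [5, 6, 18, 24, 26, 31, 31, 33, 33]
Append remaining from right: [35, 35]. Merged: [5, 6, 18, 24, 26, 31, 31, 33, 33, 35, 35]

Final merged array: [5, 6, 18, 24, 26, 31, 31, 33, 33, 35, 35]
Total comparisons: 9

The merged array is [5, 6, 18, 24, 26, 31, 31, 33, 33, 35, 35], requiring 9 comparisons. The merge step runs in O(n) time where n is the total number of elements.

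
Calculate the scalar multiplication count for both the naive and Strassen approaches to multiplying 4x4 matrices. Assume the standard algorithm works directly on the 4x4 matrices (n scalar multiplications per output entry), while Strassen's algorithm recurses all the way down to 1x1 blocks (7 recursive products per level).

Matrix multiplication for 4x4 matrices:

Standard algorithm: 4^3 = 64 multiplications
Strassen's algorithm: 7^(log2(4)) = 7^2 = 49 multiplications
Savings: 64 - 49 = 15 multiplications

Standard: 64 multiplications (4^3). Strassen: 49 multiplications (7^2). Strassen reduces 8 recursive multiplications to 7 at each level.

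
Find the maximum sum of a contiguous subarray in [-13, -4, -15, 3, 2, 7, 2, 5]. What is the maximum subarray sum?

Using Kadane's algorithm on [-13, -4, -15, 3, 2, 7, 2, 5]:

Scanning through the array:
Position 1 (value -4): max_ending_here = -4, max_so_far = -4
Position 2 (value -15): max_ending_here = -15, max_so_far = -4
Position 3 (value 3): max_ending_here = 3, max_so_far = 3
Position 4 (value 2): max_ending_here = 5, max_so_far = 5
Position 5 (value 7): max_ending_here = 12, max_so_far = 12
Position 6 (value 2): max_ending_here = 14, max_so_far = 14
Position 7 (value 5): max_ending_here = 19, max_so_far = 19

Maximum subarray: [3, 2, 7, 2, 5]
Maximum sum: 19

The maximum subarray is [3, 2, 7, 2, 5] with sum 19. This subarray runs from index 3 to index 7.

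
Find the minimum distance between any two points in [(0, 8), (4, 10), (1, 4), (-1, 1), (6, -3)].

Computing all pairwise distances among 5 points:

d((0, 8), (4, 10)) = 4.4721
d((0, 8), (1, 4)) = 4.1231
d((0, 8), (-1, 1)) = 7.0711
d((0, 8), (6, -3)) = 12.53
d((4, 10), (1, 4)) = 6.7082
d((4, 10), (-1, 1)) = 10.2956
d((4, 10), (6, -3)) = 13.1529
d((1, 4), (-1, 1)) = 3.6056 <-- minimum
d((1, 4), (6, -3)) = 8.6023
d((-1, 1), (6, -3)) = 8.0623

Closest pair: (1, 4) and (-1, 1) with distance 3.6056

The closest pair is (1, 4) and (-1, 1) with Euclidean distance 3.6056. For 5 points, brute-force pairwise comparison is shown above. For large n, the divide-and-conquer algorithm (sort by x, recurse on halves, check the dividing strip) achieves O(n log n).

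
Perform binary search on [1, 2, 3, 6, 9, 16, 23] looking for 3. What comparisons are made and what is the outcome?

Binary search for 3 in [1, 2, 3, 6, 9, 16, 23]:

lo=0, hi=6, mid=3, arr[mid]=6 -> 6 > 3, search left half
lo=0, hi=2, mid=1, arr[mid]=2 -> 2 < 3, search right half
lo=2, hi=2, mid=2, arr[mid]=3 -> Found target at index 2!

Binary search finds 3 at index 2 after 3 comparisons. The search repeatedly halves the search space by comparing with the middle element.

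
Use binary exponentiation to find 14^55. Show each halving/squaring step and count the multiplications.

Computing 14^55 by squaring (build up from 14^1; each line after the first costs one multiplication):

14^1 = 14
14^2 = (14^1)^2 = 14^2 = 196
14^3 = 14 * 14^2 = 14 * 196 = 2744
14^6 = (14^3)^2 = 2744^2 = 7529536
14^12 = (14^6)^2 = 7529536^2 = 56693912375296
14^13 = 14 * 14^12 = 14 * 56693912375296 = 793714773254144
14^26 = (14^13)^2 = 793714773254144^2 = 629983141281877223603213172736
14^27 = 14 * 14^26 = 14 * 629983141281877223603213172736 = 8819763977946281130444984418304
14^54 = (14^27)^2 = 8819763977946281130444984418304^2 = 77788236626678808982722471083604074886584214739573349250236416
14^55 = 14 * 14^54 = 14 * 77788236626678808982722471083604074886584214739573349250236416 = 1089035312773503325758114595170457048412179006354026889503309824

Result: 1089035312773503325758114595170457048412179006354026889503309824
Multiplications needed: 9 (9 lines after 14^1)

14^55 = 1089035312773503325758114595170457048412179006354026889503309824. Using exponentiation by squaring, this requires 9 multiplications. The key idea: if the exponent is even, square the half-power; if odd, multiply by the base once.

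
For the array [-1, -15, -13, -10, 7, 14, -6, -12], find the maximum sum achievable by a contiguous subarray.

Using Kadane's algorithm on [-1, -15, -13, -10, 7, 14, -6, -12]:

Scanning through the array:
Position 1 (value -15): max_ending_here = -15, max_so_far = -1
Position 2 (value -13): max_ending_here = -13, max_so_far = -1
Position 3 (value -10): max_ending_here = -10, max_so_far = -1
Position 4 (value 7): max_ending_here = 7, max_so_far = 7
Position 5 (value 14): max_ending_here = 21, max_so_far = 21
Position 6 (value -6): max_ending_here = 15, max_so_far = 21
Position 7 (value -12): max_ending_here = 3, max_so_far = 21

Maximum subarray: [7, 14]
Maximum sum: 21

The maximum subarray is [7, 14] with sum 21. This subarray runs from index 4 to index 5.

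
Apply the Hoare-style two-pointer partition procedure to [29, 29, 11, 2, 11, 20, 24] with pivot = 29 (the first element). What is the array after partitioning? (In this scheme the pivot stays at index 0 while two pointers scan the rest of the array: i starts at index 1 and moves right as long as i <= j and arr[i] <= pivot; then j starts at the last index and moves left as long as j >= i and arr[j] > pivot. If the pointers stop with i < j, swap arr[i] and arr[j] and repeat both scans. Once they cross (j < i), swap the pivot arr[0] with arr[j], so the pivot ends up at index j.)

Hoare-style two-pointer partition with pivot = 29:

Initial array: [29, 29, 11, 2, 11, 20, 24]

Pointers start at i = 1, j = 6.
i ends at 7, j ends at 6: the pointers have crossed (j < i), so scanning stops.

Swap pivot arr[0] with arr[6] to place pivot at position 6: [24, 29, 11, 2, 11, 20, 29]
Pivot position: 6

After partitioning with pivot 29, the array becomes [24, 29, 11, 2, 11, 20, 29]. The pivot is placed at index 6. All elements to the left of the pivot are <= 29, and all elements to the right are > 29.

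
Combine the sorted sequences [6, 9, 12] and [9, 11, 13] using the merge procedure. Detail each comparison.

Merging process:

Compare 6 vs 9: take 6 from left. Merged: [6]
Compare 9 vs 9: take 9 from left. Merged: [6, 9]
Compare 12 vs 9: take 9 from right. Merged: [6, 9, 9]
Compare 12 vs 11: take 11 from right. Merged: [6, 9, 9, 11]
Compare 12 vs 13: take 12 from left. Merged: [6, 9, 9, 11, 12]
Append remaining from right: [13]. Merged: [6, 9, 9, 11, 12, 13]

Final merged array: [6, 9, 9, 11, 12, 13]
Total comparisons: 5

The merged array is [6, 9, 9, 11, 12, 13], requiring 5 comparisons. The merge step runs in O(n) time where n is the total number of elements.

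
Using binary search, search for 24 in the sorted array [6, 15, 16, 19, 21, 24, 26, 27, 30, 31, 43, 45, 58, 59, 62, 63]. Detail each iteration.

Binary search for 24 in [6, 15, 16, 19, 21, 24, 26, 27, 30, 31, 43, 45, 58, 59, 62, 63]:

lo=0, hi=15, mid=7, arr[mid]=27 -> 27 > 24, search left half
lo=0, hi=6, mid=3, arr[mid]=19 -> 19 < 24, search right half
lo=4, hi=6, mid=5, arr[mid]=24 -> Found target at index 5!

Binary search finds 24 at index 5 after 3 comparisons. The search repeatedly halves the search space by comparing with the middle element.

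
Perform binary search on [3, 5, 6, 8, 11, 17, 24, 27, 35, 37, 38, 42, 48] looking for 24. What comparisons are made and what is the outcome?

Binary search for 24 in [3, 5, 6, 8, 11, 17, 24, 27, 35, 37, 38, 42, 48]:

lo=0, hi=12, mid=6, arr[mid]=24 -> Found target at index 6!

Binary search finds 24 at index 6 after 1 comparisons. The search repeatedly halves the search space by comparing with the middle element.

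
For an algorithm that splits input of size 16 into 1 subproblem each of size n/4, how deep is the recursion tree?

For divide and conquer with division factor 4:

Problem sizes at each level:
Level 0: 16
Level 1: 4
Level 2: 1

The root is level 0 and the size-1 base case is level 2 (the tree spans levels 0 through 2, i.e. 3 levels counting the root), so the depth is the number of divisions: log_4(16) = 2

The recursion tree depth is log_4(16) = 2. At each level, the problem size is divided by 4, so it takes 2 divisions to reduce to a base case of size 1. The algorithm makes 1 recursive call at each level.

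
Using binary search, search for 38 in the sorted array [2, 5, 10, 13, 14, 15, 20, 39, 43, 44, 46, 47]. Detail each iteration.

Binary search for 38 in [2, 5, 10, 13, 14, 15, 20, 39, 43, 44, 46, 47]:

lo=0, hi=11, mid=5, arr[mid]=15 -> 15 < 38, search right half
lo=6, hi=11, mid=8, arr[mid]=43 -> 43 > 38, search left half
lo=6, hi=7, mid=6, arr[mid]=20 -> 20 < 38, search right half
lo=7, hi=7, mid=7, arr[mid]=39 -> 39 > 38, search left half
lo=7 > hi=6, target 38 not found

Binary search determines that 38 is not in the array after 4 comparisons. The search space was exhausted without finding the target.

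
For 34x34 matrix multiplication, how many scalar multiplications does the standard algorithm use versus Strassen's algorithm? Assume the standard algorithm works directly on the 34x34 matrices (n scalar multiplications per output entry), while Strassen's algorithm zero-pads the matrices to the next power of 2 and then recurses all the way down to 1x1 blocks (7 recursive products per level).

Matrix multiplication for 34x34 matrices:

Strassen's algorithm requires power-of-2 dimensions. Pad 34x34 to 64x64 (next power of 2).

Standard algorithm: 34^3 = 39304 multiplications
Strassen's algorithm: 7^(log2(64)) = 7^6 = 117649 multiplications
Difference: 39304 - 117649 = -78345 (Strassen uses MORE here due to padding overhead — for small or just-over-power-of-2 n, padding can outweigh the per-level savings)

Standard: 39304 multiplications (34^3). Strassen: 117649 multiplications (7^6, after padding to 64x64). Strassen reduces 8 recursive multiplications to 7 at each level.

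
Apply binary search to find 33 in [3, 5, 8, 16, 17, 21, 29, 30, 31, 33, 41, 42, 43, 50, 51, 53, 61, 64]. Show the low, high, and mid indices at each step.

Binary search for 33 in [3, 5, 8, 16, 17, 21, 29, 30, 31, 33, 41, 42, 43, 50, 51, 53, 61, 64]:

lo=0, hi=17, mid=8, arr[mid]=31 -> 31 < 33, search right half
lo=9, hi=17, mid=13, arr[mid]=50 -> 50 > 33, search left half
lo=9, hi=12, mid=10, arr[mid]=41 -> 41 > 33, search left half
lo=9, hi=9, mid=9, arr[mid]=33 -> Found target at index 9!

Binary search finds 33 at index 9 after 4 comparisons. The search repeatedly halves the search space by comparing with the middle element.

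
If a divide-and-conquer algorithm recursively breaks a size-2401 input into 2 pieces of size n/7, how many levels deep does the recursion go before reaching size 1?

For divide and conquer with division factor 7:

Problem sizes at each level:
Level 0: 2401
Level 1: 343
Level 2: 49
Level 3: 7
Level 4: 1

The root is level 0 and the size-1 base case is level 4 (the tree spans levels 0 through 4, i.e. 5 levels counting the root), so the depth is the number of divisions: log_7(2401) = 4

The recursion tree depth is log_7(2401) = 4. At each level, the problem size is divided by 7, so it takes 4 divisions to reduce to a base case of size 1. The algorithm makes 2 recursive calls at each level.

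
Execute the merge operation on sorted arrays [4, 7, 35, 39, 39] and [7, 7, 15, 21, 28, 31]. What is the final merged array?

Merging process:

Compare 4 vs 7: take 4 from left. Merged: [4]
Compare 7 vs 7: take 7 from left. Merged: [4, 7]
Compare 35 vs 7: take 7 from right. Merged: [4, 7, 7]
Compare 35 vs 7: take 7 from right. Merged: [4, 7, 7, 7]
Compare 35 vs 15: take 15 from right. Merged: [4, 7, 7, 7, 15]
Compare 35 vs 21: take 21 from right. Merged: [4, 7, 7, 7, 15, 21]
Compare 35 vs 28: take 28 from right. Merged: [4, 7, 7, 7, 15, 21, 28]
Compare 35 vs 31: take 31 from right. Merged: [4, 7, 7, 7, 15, 21, 28, 31]
Append remaining from left: [35, 39, 39]. Merged: [4, 7, 7, 7, 15, 21, 28, 31, 35, 39, 39]

Final merged array: [4, 7, 7, 7, 15, 21, 28, 31, 35, 39, 39]
Total comparisons: 8

The merged array is [4, 7, 7, 7, 15, 21, 28, 31, 35, 39, 39], requiring 8 comparisons. The merge step runs in O(n) time where n is the total number of elements.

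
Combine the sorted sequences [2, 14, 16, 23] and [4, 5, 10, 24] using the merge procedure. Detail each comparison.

Merging process:

Compare 2 vs 4: take 2 from left. Merged: [2]
Compare 14 vs 4: take 4 from right. Merged: [2, 4]
Compare 14 vs 5: take 5 from right. Merged: [2, 4, 5]
Compare 14 vs 10: take 10 from right. Merged: [2, 4, 5, 10]
Compare 14 vs 24: take 14 from left. Merged: [2, 4, 5, 10, 14]
Compare 16 vs 24: take 16 from left. Merged: [2, 4, 5, 10, 14, 16]
Compare 23 vs 24: take 23 from left. Merged: [2, 4, 5, 10, 14, 16, 23]
Append remaining from right: [24]. Merged: [2, 4, 5, 10, 14, 16, 23, 24]

Final merged array: [2, 4, 5, 10, 14, 16, 23, 24]
Total comparisons: 7

The merged array is [2, 4, 5, 10, 14, 16, 23, 24], requiring 7 comparisons. The merge step runs in O(n) time where n is the total number of elements.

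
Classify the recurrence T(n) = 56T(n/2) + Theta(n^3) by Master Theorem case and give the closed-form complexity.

Master Theorem for T(n) = 56T(n/2) + O(n^3):

a = 56, b = 2, c = 3
log_b(a) = log_2(56) = 5.8074

Case 1: c = 3 < log_2(56) = 5.8074
T(n) = O(n^(log_2 56))

For T(n) = 56T(n/2) + O(n^3): log_2(56) = 5.8074. This is Case 1 of the Master Theorem (c < log_b(a), work dominated by leaves), giving O(n^(log_2 56)).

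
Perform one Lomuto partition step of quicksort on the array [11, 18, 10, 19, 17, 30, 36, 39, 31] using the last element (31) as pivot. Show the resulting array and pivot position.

Lomuto partition with pivot = 31:

Initial array: [11, 18, 10, 19, 17, 30, 36, 39, 31]

arr[0]=11 <= 31: swap with position 0, array becomes [11, 18, 10, 19, 17, 30, 36, 39, 31]
arr[1]=18 <= 31: swap with position 1, array becomes [11, 18, 10, 19, 17, 30, 36, 39, 31]
arr[2]=10 <= 31: swap with position 2, array becomes [11, 18, 10, 19, 17, 30, 36, 39, 31]
arr[3]=19 <= 31: swap with position 3, array becomes [11, 18, 10, 19, 17, 30, 36, 39, 31]
arr[4]=17 <= 31: swap with position 4, array becomes [11, 18, 10, 19, 17, 30, 36, 39, 31]
arr[5]=30 <= 31: swap with position 5, array becomes [11, 18, 10, 19, 17, 30, 36, 39, 31]
arr[6]=36 > 31: no swap
arr[7]=39 > 31: no swap

Place pivot at position 6: [11, 18, 10, 19, 17, 30, 31, 39, 36]
Pivot position: 6

After partitioning with pivot 31, the array becomes [11, 18, 10, 19, 17, 30, 31, 39, 36]. The pivot is placed at index 6. All elements to the left of the pivot are <= 31, and all elements to the right are > 31.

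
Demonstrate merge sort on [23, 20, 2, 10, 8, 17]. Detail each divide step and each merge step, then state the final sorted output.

Merge sort trace:

Split: [23, 20, 2, 10, 8, 17] -> [23, 20, 2] and [10, 8, 17]
  Split: [23, 20, 2] -> [23] and [20, 2]
    Split: [20, 2] -> [20] and [2]
    Merge: [20] + [2] -> [2, 20]
  Merge: [23] + [2, 20] -> [2, 20, 23]
  Split: [10, 8, 17] -> [10] and [8, 17]
    Split: [8, 17] -> [8] and [17]
    Merge: [8] + [17] -> [8, 17]
  Merge: [10] + [8, 17] -> [8, 10, 17]
Merge: [2, 20, 23] + [8, 10, 17] -> [2, 8, 10, 17, 20, 23]

Final sorted array: [2, 8, 10, 17, 20, 23]

The merge sort proceeds by recursively splitting the array and merging sorted halves.
After all merges, the sorted array is [2, 8, 10, 17, 20, 23].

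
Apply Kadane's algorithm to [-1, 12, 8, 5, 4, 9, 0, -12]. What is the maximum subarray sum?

Using Kadane's algorithm on [-1, 12, 8, 5, 4, 9, 0, -12]:

Scanning through the array:
Position 1 (value 12): max_ending_here = 12, max_so_far = 12
Position 2 (value 8): max_ending_here = 20, max_so_far = 20
Position 3 (value 5): max_ending_here = 25, max_so_far = 25
Position 4 (value 4): max_ending_here = 29, max_so_far = 29
Position 5 (value 9): max_ending_here = 38, max_so_far = 38
Position 6 (value 0): max_ending_here = 38, max_so_far = 38
Position 7 (value -12): max_ending_here = 26, max_so_far = 38

Maximum subarray: [12, 8, 5, 4, 9]
Maximum sum: 38

The maximum subarray is [12, 8, 5, 4, 9] with sum 38. This subarray runs from index 1 to index 5.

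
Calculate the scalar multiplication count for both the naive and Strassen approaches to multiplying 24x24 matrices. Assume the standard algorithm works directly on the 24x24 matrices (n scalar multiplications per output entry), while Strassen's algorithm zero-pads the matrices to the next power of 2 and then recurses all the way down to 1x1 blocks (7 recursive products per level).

Matrix multiplication for 24x24 matrices:

Strassen's algorithm requires power-of-2 dimensions. Pad 24x24 to 32x32 (next power of 2).

Standard algorithm: 24^3 = 13824 multiplications
Strassen's algorithm: 7^(log2(32)) = 7^5 = 16807 multiplications
Difference: 13824 - 16807 = -2983 (Strassen uses MORE here due to padding overhead — for small or just-over-power-of-2 n, padding can outweigh the per-level savings)

Standard: 13824 multiplications (24^3). Strassen: 16807 multiplications (7^5, after padding to 32x32). Strassen reduces 8 recursive multiplications to 7 at each level.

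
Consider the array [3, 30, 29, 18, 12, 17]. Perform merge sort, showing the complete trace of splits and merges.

Merge sort trace:

Split: [3, 30, 29, 18, 12, 17] -> [3, 30, 29] and [18, 12, 17]
  Split: [3, 30, 29] -> [3] and [30, 29]
    Split: [30, 29] -> [30] and [29]
    Merge: [30] + [29] -> [29, 30]
  Merge: [3] + [29, 30] -> [3, 29, 30]
  Split: [18, 12, 17] -> [18] and [12, 17]
    Split: [12, 17] -> [12] and [17]
    Merge: [12] + [17] -> [12, 17]
  Merge: [18] + [12, 17] -> [12, 17, 18]
Merge: [3, 29, 30] + [12, 17, 18] -> [3, 12, 17, 18, 29, 30]

Final sorted array: [3, 12, 17, 18, 29, 30]

The merge sort proceeds by recursively splitting the array and merging sorted halves.
After all merges, the sorted array is [3, 12, 17, 18, 29, 30].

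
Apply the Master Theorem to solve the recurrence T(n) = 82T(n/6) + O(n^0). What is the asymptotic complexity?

Master Theorem for T(n) = 82T(n/6) + O(n^0):

a = 82, b = 6, c = 0
log_b(a) = log_6(82) = 2.4594

Case 1: c = 0 < log_6(82) = 2.4594
T(n) = O(n^(log_6 82))

For T(n) = 82T(n/6) + O(n^0): log_6(82) = 2.4594. This is Case 1 of the Master Theorem (c < log_b(a), work dominated by leaves), giving O(n^(log_6 82)).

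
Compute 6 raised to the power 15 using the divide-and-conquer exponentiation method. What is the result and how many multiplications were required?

Computing 6^15 by squaring (build up from 6^1; each line after the first costs one multiplication):

6^1 = 6
6^2 = (6^1)^2 = 6^2 = 36
6^3 = 6 * 6^2 = 6 * 36 = 216
6^6 = (6^3)^2 = 216^2 = 46656
6^7 = 6 * 6^6 = 6 * 46656 = 279936
6^14 = (6^7)^2 = 279936^2 = 78364164096
6^15 = 6 * 6^14 = 6 * 78364164096 = 470184984576

Result: 470184984576
Multiplications needed: 6 (6 lines after 6^1)

6^15 = 470184984576. Using exponentiation by squaring, this requires 6 multiplications. The key idea: if the exponent is even, square the half-power; if odd, multiply by the base once.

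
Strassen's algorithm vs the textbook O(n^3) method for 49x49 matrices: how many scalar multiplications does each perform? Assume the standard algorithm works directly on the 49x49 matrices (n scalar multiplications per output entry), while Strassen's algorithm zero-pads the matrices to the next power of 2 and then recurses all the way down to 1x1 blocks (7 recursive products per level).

Matrix multiplication for 49x49 matrices:

Strassen's algorithm requires power-of-2 dimensions. Pad 49x49 to 64x64 (next power of 2).

Standard algorithm: 49^3 = 117649 multiplications
Strassen's algorithm: 7^(log2(64)) = 7^6 = 117649 multiplications
Savings: 117649 - 117649 = 0 multiplications

Standard: 117649 multiplications (49^3). Strassen: 117649 multiplications (7^6, after padding to 64x64). Strassen reduces 8 recursive multiplications to 7 at each level.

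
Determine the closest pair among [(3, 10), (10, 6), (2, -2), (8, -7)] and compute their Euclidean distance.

Computing all pairwise distances among 4 points:

d((3, 10), (10, 6)) = 8.0623
d((3, 10), (2, -2)) = 12.0416
d((3, 10), (8, -7)) = 17.72
d((10, 6), (2, -2)) = 11.3137
d((10, 6), (8, -7)) = 13.1529
d((2, -2), (8, -7)) = 7.8102 <-- minimum

Closest pair: (2, -2) and (8, -7) with distance 7.8102

The closest pair is (2, -2) and (8, -7) with Euclidean distance 7.8102. For 4 points, brute-force pairwise comparison is shown above. For large n, the divide-and-conquer algorithm (sort by x, recurse on halves, check the dividing strip) achieves O(n log n).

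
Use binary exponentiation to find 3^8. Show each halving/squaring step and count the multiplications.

Computing 3^8 by squaring (build up from 3^1; each line after the first costs one multiplication):

3^1 = 3
3^2 = (3^1)^2 = 3^2 = 9
3^4 = (3^2)^2 = 9^2 = 81
3^8 = (3^4)^2 = 81^2 = 6561

Result: 6561
Multiplications needed: 3 (3 lines after 3^1)

3^8 = 6561. Using exponentiation by squaring, this requires 3 multiplications. The key idea: if the exponent is even, square the half-power; if odd, multiply by the base once.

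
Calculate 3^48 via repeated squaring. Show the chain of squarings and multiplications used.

Computing 3^48 by squaring (build up from 3^1; each line after the first costs one multiplication):

3^1 = 3
3^2 = (3^1)^2 = 3^2 = 9
3^3 = 3 * 3^2 = 3 * 9 = 27
3^6 = (3^3)^2 = 27^2 = 729
3^12 = (3^6)^2 = 729^2 = 531441
3^24 = (3^12)^2 = 531441^2 = 282429536481
3^48 = (3^24)^2 = 282429536481^2 = 79766443076872509863361

Result: 79766443076872509863361
Multiplications needed: 6 (6 lines after 3^1)

3^48 = 79766443076872509863361. Using exponentiation by squaring, this requires 6 multiplications. The key idea: if the exponent is even, square the half-power; if odd, multiply by the base once.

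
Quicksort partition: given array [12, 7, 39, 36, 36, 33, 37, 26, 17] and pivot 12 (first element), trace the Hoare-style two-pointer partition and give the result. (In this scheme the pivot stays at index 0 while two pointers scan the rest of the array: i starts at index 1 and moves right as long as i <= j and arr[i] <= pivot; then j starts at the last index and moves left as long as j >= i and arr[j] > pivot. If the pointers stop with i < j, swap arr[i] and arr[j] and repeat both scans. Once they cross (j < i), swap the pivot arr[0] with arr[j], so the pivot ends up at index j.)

Hoare-style two-pointer partition with pivot = 12:

Initial array: [12, 7, 39, 36, 36, 33, 37, 26, 17]

Pointers start at i = 1, j = 8.
i ends at 2, j ends at 1: the pointers have crossed (j < i), so scanning stops.

Swap pivot arr[0] with arr[1] to place pivot at position 1: [7, 12, 39, 36, 36, 33, 37, 26, 17]
Pivot position: 1

After partitioning with pivot 12, the array becomes [7, 12, 39, 36, 36, 33, 37, 26, 17]. The pivot is placed at index 1. All elements to the left of the pivot are <= 12, and all elements to the right are > 12.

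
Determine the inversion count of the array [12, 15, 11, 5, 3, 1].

Finding inversions in [12, 15, 11, 5, 3, 1]:

(0, 2): arr[0]=12 > arr[2]=11
(0, 3): arr[0]=12 > arr[3]=5
(0, 4): arr[0]=12 > arr[4]=3
(0, 5): arr[0]=12 > arr[5]=1
(1, 2): arr[1]=15 > arr[2]=11
(1, 3): arr[1]=15 > arr[3]=5
(1, 4): arr[1]=15 > arr[4]=3
(1, 5): arr[1]=15 > arr[5]=1
(2, 3): arr[2]=11 > arr[3]=5
(2, 4): arr[2]=11 > arr[4]=3
(2, 5): arr[2]=11 > arr[5]=1
(3, 4): arr[3]=5 > arr[4]=3
(3, 5): arr[3]=5 > arr[5]=1
(4, 5): arr[4]=3 > arr[5]=1

Total inversions: 14

The array has 14 inversion(s): (0,2), (0,3), (0,4), (0,5), (1,2), (1,3), (1,4), (1,5), (2,3), (2,4), (2,5), (3,4), (3,5), (4,5). Each pair (i,j) satisfies i < j and arr[i] > arr[j].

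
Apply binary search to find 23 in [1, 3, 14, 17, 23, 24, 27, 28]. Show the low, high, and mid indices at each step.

Binary search for 23 in [1, 3, 14, 17, 23, 24, 27, 28]:

lo=0, hi=7, mid=3, arr[mid]=17 -> 17 < 23, search right half
lo=4, hi=7, mid=5, arr[mid]=24 -> 24 > 23, search left half
lo=4, hi=4, mid=4, arr[mid]=23 -> Found target at index 4!

Binary search finds 23 at index 4 after 3 comparisons. The search repeatedly halves the search space by comparing with the middle element.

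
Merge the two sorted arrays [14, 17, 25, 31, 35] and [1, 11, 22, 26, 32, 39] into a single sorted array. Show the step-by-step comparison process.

Merging process:

Compare 14 vs 1: take 1 from right. Merged: [1]
Compare 14 vs 11: take 11 from right. Merged: [1, 11]
Compare 14 vs 22: take 14 from left. Merged: [1, 11, 14]
Compare 17 vs 22: take 17 from left. Merged: [1, 11, 14, 17]
Compare 25 vs 22: take 22 from right. Merged: [1, 11, 14, 17, 22]
Compare 25 vs 26: take 25 from left. Merged: [1, 11, 14, 17, 22, 25]
Compare 31 vs 26: take 26 from right. Merged: [1, 11, 14, 17, 22, 25, 26]
Compare 31 vs 32: take 31 from left. Merged: [1, 11, 14, 17, 22, 25, 26, 31]
Compare 35 vs 32: take 32 from right. Merged: [1, 11, 14, 17, 22, 25, 26, 31, 32]
Compare 35 vs 39: take 35 from left. Merged: [1, 11, 14, 17, 22, 25, 26, 31, 32, 35]
Append remaining from right: [39]. Merged: [1, 11, 14, 17, 22, 25, 26, 31, 32, 35, 39]

Final merged array: [1, 11, 14, 17, 22, 25, 26, 31, 32, 35, 39]
Total comparisons: 10

The merged array is [1, 11, 14, 17, 22, 25, 26, 31, 32, 35, 39], requiring 10 comparisons. The merge step runs in O(n) time where n is the total number of elements.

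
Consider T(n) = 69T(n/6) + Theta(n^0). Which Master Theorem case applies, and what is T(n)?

Master Theorem for T(n) = 69T(n/6) + O(n^0):

a = 69, b = 6, c = 0
log_b(a) = log_6(69) = 2.3631

Case 1: c = 0 < log_6(69) = 2.3631
T(n) = O(n^(log_6 69))

For T(n) = 69T(n/6) + O(n^0): log_6(69) = 2.3631. This is Case 1 of the Master Theorem (c < log_b(a), work dominated by leaves), giving O(n^(log_6 69)).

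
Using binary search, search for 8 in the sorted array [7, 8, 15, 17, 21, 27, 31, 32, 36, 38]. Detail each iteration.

Binary search for 8 in [7, 8, 15, 17, 21, 27, 31, 32, 36, 38]:

lo=0, hi=9, mid=4, arr[mid]=21 -> 21 > 8, search left half
lo=0, hi=3, mid=1, arr[mid]=8 -> Found target at index 1!

Binary search finds 8 at index 1 after 2 comparisons. The search repeatedly halves the search space by comparing with the middle element.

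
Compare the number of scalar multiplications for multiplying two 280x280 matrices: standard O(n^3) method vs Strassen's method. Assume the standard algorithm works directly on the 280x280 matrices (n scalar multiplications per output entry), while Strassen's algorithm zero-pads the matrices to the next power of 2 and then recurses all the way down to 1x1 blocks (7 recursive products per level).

Matrix multiplication for 280x280 matrices:

Strassen's algorithm requires power-of-2 dimensions. Pad 280x280 to 512x512 (next power of 2).

Standard algorithm: 280^3 = 21952000 multiplications
Strassen's algorithm: 7^(log2(512)) = 7^9 = 40353607 multiplications
Difference: 21952000 - 40353607 = -18401607 (Strassen uses MORE here due to padding overhead — for small or just-over-power-of-2 n, padding can outweigh the per-level savings)

Standard: 21952000 multiplications (280^3). Strassen: 40353607 multiplications (7^9, after padding to 512x512). Strassen reduces 8 recursive multiplications to 7 at each level.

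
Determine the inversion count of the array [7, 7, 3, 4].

Finding inversions in [7, 7, 3, 4]:

(0, 2): arr[0]=7 > arr[2]=3
(0, 3): arr[0]=7 > arr[3]=4
(1, 2): arr[1]=7 > arr[2]=3
(1, 3): arr[1]=7 > arr[3]=4

Total inversions: 4

The array has 4 inversion(s): (0,2), (0,3), (1,2), (1,3). Each pair (i,j) satisfies i < j and arr[i] > arr[j].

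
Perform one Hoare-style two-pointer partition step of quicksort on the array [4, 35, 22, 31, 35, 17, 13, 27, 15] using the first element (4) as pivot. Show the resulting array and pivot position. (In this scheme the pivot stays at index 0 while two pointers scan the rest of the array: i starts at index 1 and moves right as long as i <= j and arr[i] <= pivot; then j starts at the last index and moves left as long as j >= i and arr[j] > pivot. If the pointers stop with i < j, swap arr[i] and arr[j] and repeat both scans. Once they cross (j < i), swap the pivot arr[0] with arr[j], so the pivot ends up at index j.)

Hoare-style two-pointer partition with pivot = 4:

Initial array: [4, 35, 22, 31, 35, 17, 13, 27, 15]

Pointers start at i = 1, j = 8.
i ends at 1, j ends at 0: the pointers have crossed (j < i), so scanning stops.

j = 0, so swapping arr[0] with arr[j] leaves the pivot at position 0: [4, 35, 22, 31, 35, 17, 13, 27, 15]
Pivot position: 0

After partitioning with pivot 4, the array becomes [4, 35, 22, 31, 35, 17, 13, 27, 15]. The pivot is placed at index 0. All elements to the left of the pivot are <= 4, and all elements to the right are > 4.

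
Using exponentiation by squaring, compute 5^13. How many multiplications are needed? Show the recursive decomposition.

Computing 5^13 by squaring (build up from 5^1; each line after the first costs one multiplication):

5^1 = 5
5^2 = (5^1)^2 = 5^2 = 25
5^3 = 5 * 5^2 = 5 * 25 = 125
5^6 = (5^3)^2 = 125^2 = 15625
5^12 = (5^6)^2 = 15625^2 = 244140625
5^13 = 5 * 5^12 = 5 * 244140625 = 1220703125

Result: 1220703125
Multiplications needed: 5 (5 lines after 5^1)

5^13 = 1220703125. Using exponentiation by squaring, this requires 5 multiplications. The key idea: if the exponent is even, square the half-power; if odd, multiply by the base once.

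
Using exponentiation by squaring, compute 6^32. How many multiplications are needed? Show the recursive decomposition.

Computing 6^32 by squaring (build up from 6^1; each line after the first costs one multiplication):

6^1 = 6
6^2 = (6^1)^2 = 6^2 = 36
6^4 = (6^2)^2 = 36^2 = 1296
6^8 = (6^4)^2 = 1296^2 = 1679616
6^16 = (6^8)^2 = 1679616^2 = 2821109907456
6^32 = (6^16)^2 = 2821109907456^2 = 7958661109946400884391936

Result: 7958661109946400884391936
Multiplications needed: 5 (5 lines after 6^1)

6^32 = 7958661109946400884391936. Using exponentiation by squaring, this requires 5 multiplications. The key idea: if the exponent is even, square the half-power; if odd, multiply by the base once.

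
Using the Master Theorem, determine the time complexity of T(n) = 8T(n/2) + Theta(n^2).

Master Theorem for T(n) = 8T(n/2) + O(n^2):

a = 8, b = 2, c = 2
log_b(a) = log_2(8) = 3.0000

Case 1: c = 2 < log_2(8) = 3.0000
T(n) = O(n^(log_2 8)) = O(n^3)

For T(n) = 8T(n/2) + O(n^2): log_2(8) = 3.0000. This is Case 1 of the Master Theorem (c < log_b(a), work dominated by leaves), giving O(n^3).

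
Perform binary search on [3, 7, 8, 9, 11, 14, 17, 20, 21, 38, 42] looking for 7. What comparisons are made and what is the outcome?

Binary search for 7 in [3, 7, 8, 9, 11, 14, 17, 20, 21, 38, 42]:

lo=0, hi=10, mid=5, arr[mid]=14 -> 14 > 7, search left half
lo=0, hi=4, mid=2, arr[mid]=8 -> 8 > 7, search left half
lo=0, hi=1, mid=0, arr[mid]=3 -> 3 < 7, search right half
lo=1, hi=1, mid=1, arr[mid]=7 -> Found target at index 1!

Binary search finds 7 at index 1 after 4 comparisons. The search repeatedly halves the search space by comparing with the middle element.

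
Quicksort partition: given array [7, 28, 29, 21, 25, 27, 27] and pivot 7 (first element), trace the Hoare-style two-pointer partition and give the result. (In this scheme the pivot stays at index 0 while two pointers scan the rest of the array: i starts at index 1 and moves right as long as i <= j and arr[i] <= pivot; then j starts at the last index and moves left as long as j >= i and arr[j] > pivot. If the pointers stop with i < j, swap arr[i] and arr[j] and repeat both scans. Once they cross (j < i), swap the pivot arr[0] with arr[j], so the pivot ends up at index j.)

Hoare-style two-pointer partition with pivot = 7:

Initial array: [7, 28, 29, 21, 25, 27, 27]

Pointers start at i = 1, j = 6.
i ends at 1, j ends at 0: the pointers have crossed (j < i), so scanning stops.

j = 0, so swapping arr[0] with arr[j] leaves the pivot at position 0: [7, 28, 29, 21, 25, 27, 27]
Pivot position: 0

After partitioning with pivot 7, the array becomes [7, 28, 29, 21, 25, 27, 27]. The pivot is placed at index 0. All elements to the left of the pivot are <= 7, and all elements to the right are > 7.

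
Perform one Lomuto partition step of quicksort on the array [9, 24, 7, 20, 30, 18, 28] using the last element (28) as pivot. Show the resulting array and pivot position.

Lomuto partition with pivot = 28:

Initial array: [9, 24, 7, 20, 30, 18, 28]

arr[0]=9 <= 28: swap with position 0, array becomes [9, 24, 7, 20, 30, 18, 28]
arr[1]=24 <= 28: swap with position 1, array becomes [9, 24, 7, 20, 30, 18, 28]
arr[2]=7 <= 28: swap with position 2, array becomes [9, 24, 7, 20, 30, 18, 28]
arr[3]=20 <= 28: swap with position 3, array becomes [9, 24, 7, 20, 30, 18, 28]
arr[4]=30 > 28: no swap
arr[5]=18 <= 28: swap with position 4, array becomes [9, 24, 7, 20, 18, 30, 28]

Place pivot at position 5: [9, 24, 7, 20, 18, 28, 30]
Pivot position: 5

After partitioning with pivot 28, the array becomes [9, 24, 7, 20, 18, 28, 30]. The pivot is placed at index 5. All elements to the left of the pivot are <= 28, and all elements to the right are > 28.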